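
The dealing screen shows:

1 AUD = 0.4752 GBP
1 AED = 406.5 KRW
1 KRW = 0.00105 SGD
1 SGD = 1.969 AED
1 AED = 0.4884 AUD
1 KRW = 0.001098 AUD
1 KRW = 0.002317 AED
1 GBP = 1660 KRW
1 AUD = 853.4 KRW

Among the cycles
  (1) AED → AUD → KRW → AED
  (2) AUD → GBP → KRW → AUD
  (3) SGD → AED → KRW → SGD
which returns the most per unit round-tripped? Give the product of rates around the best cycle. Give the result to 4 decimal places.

(1) 0.4884 × 853.4 × 0.002317 = 0.96573
(2) 0.4752 × 1660 × 0.001098 = 0.86614
(3) 1.969 × 406.5 × 0.00105 = 0.84042
Highest is cycle (1) at 0.9657 (≤1, no arbitrage).

0.9657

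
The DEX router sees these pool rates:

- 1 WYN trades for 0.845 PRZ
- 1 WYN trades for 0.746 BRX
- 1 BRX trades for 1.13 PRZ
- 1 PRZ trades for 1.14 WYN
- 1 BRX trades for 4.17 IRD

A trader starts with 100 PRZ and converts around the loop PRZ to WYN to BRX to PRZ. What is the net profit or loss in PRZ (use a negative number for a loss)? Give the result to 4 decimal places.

100 PRZ × 1.14 = 114 WYN
114 WYN × 0.746 = 85.044 BRX
85.044 BRX × 1.13 = 96.09972 PRZ
Net change: 96.09972 − 100 = -3.90028 PRZ

-3.9003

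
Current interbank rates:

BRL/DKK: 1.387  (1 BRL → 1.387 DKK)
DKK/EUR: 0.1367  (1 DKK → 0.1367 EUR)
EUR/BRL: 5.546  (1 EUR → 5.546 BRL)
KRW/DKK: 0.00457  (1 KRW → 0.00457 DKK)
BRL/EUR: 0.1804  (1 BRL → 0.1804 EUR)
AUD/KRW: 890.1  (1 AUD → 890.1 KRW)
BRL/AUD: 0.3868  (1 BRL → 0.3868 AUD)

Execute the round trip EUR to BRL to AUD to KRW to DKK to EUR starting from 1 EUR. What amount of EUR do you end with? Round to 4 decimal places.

1.1929

1 EUR × 5.546 = 5.546 BRL
5.546 BRL × 0.3868 = 2.1451928 AUD
2.1451928 AUD × 890.1 = 1909.43611128 KRW
1909.43611128 KRW × 0.00457 = 8.7261230285496 DKK
8.7261230285496 DKK × 0.1367 = 1.19286101800273032 EUR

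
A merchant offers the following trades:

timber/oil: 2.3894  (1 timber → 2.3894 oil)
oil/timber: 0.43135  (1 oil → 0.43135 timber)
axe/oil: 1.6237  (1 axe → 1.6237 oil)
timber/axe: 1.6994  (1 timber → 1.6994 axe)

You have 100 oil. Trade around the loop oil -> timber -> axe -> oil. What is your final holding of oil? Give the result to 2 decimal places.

119.02

100 oil × 0.43135 = 43.135 timber
43.135 timber × 1.6994 = 73.303619 axe
73.303619 axe × 1.6237 = 119.0230861703 oil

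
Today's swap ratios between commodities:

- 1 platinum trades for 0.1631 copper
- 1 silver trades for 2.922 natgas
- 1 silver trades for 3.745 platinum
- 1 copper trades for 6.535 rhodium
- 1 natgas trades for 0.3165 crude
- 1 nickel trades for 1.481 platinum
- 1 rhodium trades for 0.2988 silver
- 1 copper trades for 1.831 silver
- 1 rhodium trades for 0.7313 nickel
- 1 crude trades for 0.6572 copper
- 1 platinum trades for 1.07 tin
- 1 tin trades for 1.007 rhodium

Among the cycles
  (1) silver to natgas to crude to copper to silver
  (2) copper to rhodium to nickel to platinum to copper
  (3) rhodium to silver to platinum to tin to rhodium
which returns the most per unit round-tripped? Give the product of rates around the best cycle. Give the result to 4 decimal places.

(1) 2.922 × 0.3165 × 0.6572 × 1.831 = 1.11286
(2) 6.535 × 0.7313 × 1.481 × 0.1631 = 1.15438
(3) 0.2988 × 3.745 × 1.07 × 1.007 = 1.20572
Highest is cycle (3) at 1.2057 (>1, arbitrage).

1.2057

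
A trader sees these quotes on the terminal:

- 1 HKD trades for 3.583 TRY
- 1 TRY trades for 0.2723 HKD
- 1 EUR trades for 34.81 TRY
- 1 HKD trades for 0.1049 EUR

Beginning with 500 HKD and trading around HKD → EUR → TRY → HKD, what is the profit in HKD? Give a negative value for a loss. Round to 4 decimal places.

-2.8389

500 HKD × 0.1049 = 52.45 EUR
52.45 EUR × 34.81 = 1825.7845 TRY
1825.7845 TRY × 0.2723 = 497.16111935 HKD
Net change: 497.16111935 − 500 = -2.83888065 HKD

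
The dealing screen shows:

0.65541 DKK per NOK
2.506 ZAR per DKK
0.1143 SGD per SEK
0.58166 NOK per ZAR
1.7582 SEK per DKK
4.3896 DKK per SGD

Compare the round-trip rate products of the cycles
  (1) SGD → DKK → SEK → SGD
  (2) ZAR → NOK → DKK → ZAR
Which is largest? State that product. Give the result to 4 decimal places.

0.9554

(1) 4.3896 × 1.7582 × 0.1143 = 0.88214
(2) 0.58166 × 0.65541 × 2.506 = 0.95535
Highest is cycle (2) at 0.9554 (≤1, no arbitrage).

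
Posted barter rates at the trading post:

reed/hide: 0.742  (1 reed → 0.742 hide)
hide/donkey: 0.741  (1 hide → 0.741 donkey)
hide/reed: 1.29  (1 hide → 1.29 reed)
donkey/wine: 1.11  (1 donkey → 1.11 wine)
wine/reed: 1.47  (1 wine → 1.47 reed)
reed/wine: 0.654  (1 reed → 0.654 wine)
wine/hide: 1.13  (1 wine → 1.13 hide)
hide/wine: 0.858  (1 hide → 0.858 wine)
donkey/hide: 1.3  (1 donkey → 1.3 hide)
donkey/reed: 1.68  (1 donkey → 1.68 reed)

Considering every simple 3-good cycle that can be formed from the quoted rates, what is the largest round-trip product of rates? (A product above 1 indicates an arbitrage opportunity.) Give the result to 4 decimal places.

reed→wine→hide→reed: 0.654 × 1.13 × 1.29 = 0.95334
reed→hide→wine→reed: 0.742 × 0.858 × 1.47 = 0.93585
hide→donkey→wine→hide: 0.741 × 1.11 × 1.13 = 0.92944
reed→hide→donkey→reed: 0.742 × 0.741 × 1.68 = 0.92370
Maximum is reed→wine→hide→reed at 0.9533; no arbitrage — every cycle loses value.

0.9533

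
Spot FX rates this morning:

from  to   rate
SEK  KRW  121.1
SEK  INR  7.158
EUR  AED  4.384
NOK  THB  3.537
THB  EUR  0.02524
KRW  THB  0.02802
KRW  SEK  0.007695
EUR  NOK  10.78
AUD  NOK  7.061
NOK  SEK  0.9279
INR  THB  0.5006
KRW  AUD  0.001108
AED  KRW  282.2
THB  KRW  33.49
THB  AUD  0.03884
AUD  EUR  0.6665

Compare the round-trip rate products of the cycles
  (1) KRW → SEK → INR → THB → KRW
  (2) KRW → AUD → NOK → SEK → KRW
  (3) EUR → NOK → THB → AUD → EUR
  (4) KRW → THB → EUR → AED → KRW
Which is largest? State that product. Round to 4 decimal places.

(1) 0.007695 × 7.158 × 0.5006 × 33.49 = 0.92343
(2) 0.001108 × 7.061 × 0.9279 × 121.1 = 0.87913
(3) 10.78 × 3.537 × 0.03884 × 0.6665 = 0.98704
(4) 0.02802 × 0.02524 × 4.384 × 282.2 = 0.87495
Highest is cycle (3) at 0.9870 (≤1, no arbitrage).

0.9870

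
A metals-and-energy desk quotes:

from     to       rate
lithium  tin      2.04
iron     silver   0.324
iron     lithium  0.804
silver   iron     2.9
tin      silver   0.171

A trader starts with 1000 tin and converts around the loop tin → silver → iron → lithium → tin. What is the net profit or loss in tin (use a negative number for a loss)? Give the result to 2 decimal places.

-186.64

1000 tin × 0.171 = 171 silver
171 silver × 2.9 = 495.9 iron
495.9 iron × 0.804 = 398.7036 lithium
398.7036 lithium × 2.04 = 813.355344 tin
Net change: 813.355344 − 1000 = -186.644656 tin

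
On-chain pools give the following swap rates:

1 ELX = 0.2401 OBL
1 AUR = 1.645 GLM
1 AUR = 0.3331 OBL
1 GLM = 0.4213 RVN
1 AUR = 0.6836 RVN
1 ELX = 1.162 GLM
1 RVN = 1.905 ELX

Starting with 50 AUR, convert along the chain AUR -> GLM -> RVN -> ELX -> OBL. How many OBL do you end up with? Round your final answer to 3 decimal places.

50 AUR × 1.645 = 82.25 GLM
82.25 GLM × 0.4213 = 34.651925 RVN
34.651925 RVN × 1.905 = 66.011917125 ELX
66.011917125 ELX × 0.2401 = 15.8494613017125 OBL

15.849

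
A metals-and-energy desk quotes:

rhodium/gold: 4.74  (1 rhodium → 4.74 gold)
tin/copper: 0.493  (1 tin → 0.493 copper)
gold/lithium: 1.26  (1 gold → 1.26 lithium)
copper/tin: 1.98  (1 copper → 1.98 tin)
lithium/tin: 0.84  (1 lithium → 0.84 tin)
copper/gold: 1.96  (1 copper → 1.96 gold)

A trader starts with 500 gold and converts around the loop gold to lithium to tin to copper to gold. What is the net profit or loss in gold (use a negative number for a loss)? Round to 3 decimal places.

500 gold × 1.26 = 630 lithium
630 lithium × 0.84 = 529.2 tin
529.2 tin × 0.493 = 260.8956 copper
260.8956 copper × 1.96 = 511.355376 gold
Net change: 511.355376 − 500 = 11.355376 gold

11.355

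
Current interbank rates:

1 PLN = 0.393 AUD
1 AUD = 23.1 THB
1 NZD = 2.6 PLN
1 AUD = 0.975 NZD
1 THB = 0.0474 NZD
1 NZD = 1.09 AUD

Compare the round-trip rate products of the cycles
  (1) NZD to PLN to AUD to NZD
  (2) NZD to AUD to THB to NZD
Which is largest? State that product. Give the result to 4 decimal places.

1.1935

(1) 2.6 × 0.393 × 0.975 = 0.99626
(2) 1.09 × 23.1 × 0.0474 = 1.19348
Highest is cycle (2) at 1.1935 (>1, arbitrage).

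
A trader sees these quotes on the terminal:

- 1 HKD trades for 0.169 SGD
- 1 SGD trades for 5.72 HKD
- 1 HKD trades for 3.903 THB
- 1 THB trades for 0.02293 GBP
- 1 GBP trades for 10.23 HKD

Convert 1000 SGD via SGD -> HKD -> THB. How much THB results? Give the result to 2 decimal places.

22325.16

1000 SGD × 5.72 = 5720 HKD
5720 HKD × 3.903 = 22325.16 THB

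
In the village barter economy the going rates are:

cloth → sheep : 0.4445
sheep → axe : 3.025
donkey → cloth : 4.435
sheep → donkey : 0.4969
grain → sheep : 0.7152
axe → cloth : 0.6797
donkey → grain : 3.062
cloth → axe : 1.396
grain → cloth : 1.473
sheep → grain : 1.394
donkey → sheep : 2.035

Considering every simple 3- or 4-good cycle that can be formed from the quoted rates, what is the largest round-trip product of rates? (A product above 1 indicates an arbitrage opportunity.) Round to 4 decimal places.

sheep→donkey→grain→sheep: 0.4969 × 3.062 × 0.7152 = 1.08818
sheep→donkey→grain→cloth→sheep: 0.4969 × 3.062 × 1.473 × 0.4445 = 0.99620
sheep→donkey→cloth→sheep: 0.4969 × 4.435 × 0.4445 = 0.97957
sheep→axe→cloth→sheep: 3.025 × 0.6797 × 0.4445 = 0.91393
sheep→grain→cloth→sheep: 1.394 × 1.473 × 0.4445 = 0.91272
Maximum is sheep→donkey→grain→sheep at 1.0882; arbitrage exists.

1.0882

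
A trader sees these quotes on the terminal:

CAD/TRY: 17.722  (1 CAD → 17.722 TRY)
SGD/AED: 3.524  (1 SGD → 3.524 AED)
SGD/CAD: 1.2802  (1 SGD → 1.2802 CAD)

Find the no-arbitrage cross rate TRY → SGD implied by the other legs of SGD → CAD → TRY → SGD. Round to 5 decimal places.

Known legs of the cycle: 1.2802 × 17.722 = 22.6877044
For no arbitrage the full-cycle product must be 1, so the missing rate is 1 / 22.6877044 ≈ 0.0440767.

0.04408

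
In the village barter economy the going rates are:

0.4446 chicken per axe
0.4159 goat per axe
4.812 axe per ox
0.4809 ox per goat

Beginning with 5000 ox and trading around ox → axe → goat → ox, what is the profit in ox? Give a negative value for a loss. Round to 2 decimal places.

-187.85

5000 ox × 4.812 = 24060 axe
24060 axe × 0.4159 = 10006.554 goat
10006.554 goat × 0.4809 = 4812.1518186 ox
Net change: 4812.1518186 − 5000 = -187.8481814 ox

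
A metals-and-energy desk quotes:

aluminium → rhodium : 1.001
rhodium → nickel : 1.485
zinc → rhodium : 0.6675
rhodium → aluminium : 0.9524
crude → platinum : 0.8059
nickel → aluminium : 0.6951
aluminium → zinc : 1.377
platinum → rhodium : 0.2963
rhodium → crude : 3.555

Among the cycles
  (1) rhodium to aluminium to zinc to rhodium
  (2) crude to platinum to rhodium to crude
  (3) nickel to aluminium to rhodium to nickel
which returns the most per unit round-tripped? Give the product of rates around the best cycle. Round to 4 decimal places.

(1) 0.9524 × 1.377 × 0.6675 = 0.87540
(2) 0.8059 × 0.2963 × 3.555 = 0.84889
(3) 0.6951 × 1.001 × 1.485 = 1.03326
Highest is cycle (3) at 1.0333 (>1, arbitrage).

1.0333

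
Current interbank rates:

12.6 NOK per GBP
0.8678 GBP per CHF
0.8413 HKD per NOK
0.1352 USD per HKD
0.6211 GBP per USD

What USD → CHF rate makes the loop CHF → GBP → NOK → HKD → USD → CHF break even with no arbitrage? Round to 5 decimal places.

0.80405

Known legs of the cycle: 0.8678 × 12.6 × 0.8413 × 0.1352 = 1.2437061200928
For no arbitrage the full-cycle product must be 1, so the missing rate is 1 / 1.2437061200928 ≈ 0.8040485.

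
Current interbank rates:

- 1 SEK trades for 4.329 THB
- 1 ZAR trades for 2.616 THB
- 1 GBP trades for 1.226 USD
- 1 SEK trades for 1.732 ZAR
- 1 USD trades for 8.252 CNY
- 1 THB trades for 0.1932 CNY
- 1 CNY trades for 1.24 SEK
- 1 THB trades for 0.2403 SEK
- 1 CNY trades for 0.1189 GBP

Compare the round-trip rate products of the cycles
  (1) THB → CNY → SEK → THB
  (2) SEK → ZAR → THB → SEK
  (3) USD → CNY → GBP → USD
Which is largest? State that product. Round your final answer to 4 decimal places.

(1) 0.1932 × 1.24 × 4.329 = 1.03709
(2) 1.732 × 2.616 × 0.2403 = 1.08878
(3) 8.252 × 0.1189 × 1.226 = 1.20291
Highest is cycle (3) at 1.2029 (>1, arbitrage).

1.2029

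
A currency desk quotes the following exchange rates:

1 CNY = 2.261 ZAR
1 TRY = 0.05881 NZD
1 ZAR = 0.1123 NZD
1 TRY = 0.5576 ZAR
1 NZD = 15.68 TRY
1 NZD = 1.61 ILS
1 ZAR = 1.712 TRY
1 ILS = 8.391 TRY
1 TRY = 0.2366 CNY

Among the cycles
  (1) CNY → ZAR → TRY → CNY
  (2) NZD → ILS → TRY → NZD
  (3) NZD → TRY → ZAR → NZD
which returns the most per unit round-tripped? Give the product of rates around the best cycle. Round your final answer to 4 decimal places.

(1) 2.261 × 1.712 × 0.2366 = 0.91584
(2) 1.61 × 8.391 × 0.05881 = 0.79449
(3) 15.68 × 0.5576 × 0.1123 = 0.98186
Highest is cycle (3) at 0.9819 (≤1, no arbitrage).

0.9819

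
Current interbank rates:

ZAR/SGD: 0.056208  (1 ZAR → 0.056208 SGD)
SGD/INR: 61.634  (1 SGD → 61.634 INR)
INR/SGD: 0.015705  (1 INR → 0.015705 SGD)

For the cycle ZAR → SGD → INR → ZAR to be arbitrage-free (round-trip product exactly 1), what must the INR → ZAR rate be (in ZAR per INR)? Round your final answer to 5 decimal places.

Known legs of the cycle: 0.056208 × 61.634 = 3.464323872
For no arbitrage the full-cycle product must be 1, so the missing rate is 1 / 3.464323872 ≈ 0.2886566.

0.28866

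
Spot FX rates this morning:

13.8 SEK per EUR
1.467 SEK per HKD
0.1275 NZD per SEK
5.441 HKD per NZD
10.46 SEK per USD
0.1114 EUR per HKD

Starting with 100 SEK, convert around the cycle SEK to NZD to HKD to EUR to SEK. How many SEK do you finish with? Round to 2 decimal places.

100 SEK × 0.1275 = 12.75 NZD
12.75 NZD × 5.441 = 69.37275 HKD
69.37275 HKD × 0.1114 = 7.72812435 EUR
7.72812435 EUR × 13.8 = 106.64811603 SEK

106.65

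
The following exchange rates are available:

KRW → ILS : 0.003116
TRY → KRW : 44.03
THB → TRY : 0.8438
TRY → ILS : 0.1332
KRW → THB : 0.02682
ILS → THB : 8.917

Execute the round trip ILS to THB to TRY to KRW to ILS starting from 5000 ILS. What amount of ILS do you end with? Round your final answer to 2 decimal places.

5000 ILS × 8.917 = 44585 THB
44585 THB × 0.8438 = 37620.823 TRY
37620.823 TRY × 44.03 = 1656444.83669 KRW
1656444.83669 KRW × 0.003116 = 5161.48211112604 ILS

5161.48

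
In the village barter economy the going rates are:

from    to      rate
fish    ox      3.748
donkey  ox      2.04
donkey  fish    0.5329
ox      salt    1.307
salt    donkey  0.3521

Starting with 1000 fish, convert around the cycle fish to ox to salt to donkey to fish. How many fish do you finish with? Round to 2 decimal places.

919.15

1000 fish × 3.748 = 3748 ox
3748 ox × 1.307 = 4898.636 salt
4898.636 salt × 0.3521 = 1724.8097356 donkey
1724.8097356 donkey × 0.5329 = 919.15110810124 fish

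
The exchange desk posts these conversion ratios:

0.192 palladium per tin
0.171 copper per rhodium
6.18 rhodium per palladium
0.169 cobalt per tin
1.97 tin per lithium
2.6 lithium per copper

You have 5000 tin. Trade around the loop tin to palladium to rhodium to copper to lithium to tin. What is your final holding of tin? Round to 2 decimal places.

5000 tin × 0.192 = 960 palladium
960 palladium × 6.18 = 5932.8 rhodium
5932.8 rhodium × 0.171 = 1014.5088 copper
1014.5088 copper × 2.6 = 2637.72288 lithium
2637.72288 lithium × 1.97 = 5196.3140736 tin

5196.31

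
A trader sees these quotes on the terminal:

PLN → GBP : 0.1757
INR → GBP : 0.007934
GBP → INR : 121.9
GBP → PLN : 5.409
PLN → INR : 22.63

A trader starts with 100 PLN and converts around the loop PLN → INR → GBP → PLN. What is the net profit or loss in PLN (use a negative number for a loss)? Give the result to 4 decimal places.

-2.8833

100 PLN × 22.63 = 2263 INR
2263 INR × 0.007934 = 17.954642 GBP
17.954642 GBP × 5.409 = 97.116658578 PLN
Net change: 97.116658578 − 100 = -2.883341422 PLN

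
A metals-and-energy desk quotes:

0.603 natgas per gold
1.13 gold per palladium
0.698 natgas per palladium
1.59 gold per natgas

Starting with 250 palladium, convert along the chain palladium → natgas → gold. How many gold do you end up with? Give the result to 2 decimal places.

277.46

250 palladium × 0.698 = 174.5 natgas
174.5 natgas × 1.59 = 277.455 gold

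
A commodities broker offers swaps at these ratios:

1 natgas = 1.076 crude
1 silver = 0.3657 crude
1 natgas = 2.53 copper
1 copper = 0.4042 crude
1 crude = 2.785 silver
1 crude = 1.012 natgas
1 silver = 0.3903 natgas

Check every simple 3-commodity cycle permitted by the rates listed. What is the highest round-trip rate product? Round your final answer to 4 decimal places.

1.1696

natgas→crude→silver→natgas: 1.076 × 2.785 × 0.3903 = 1.16960
copper→crude→natgas→copper: 0.4042 × 1.012 × 2.53 = 1.03490
Maximum is natgas→crude→silver→natgas at 1.1696; arbitrage exists.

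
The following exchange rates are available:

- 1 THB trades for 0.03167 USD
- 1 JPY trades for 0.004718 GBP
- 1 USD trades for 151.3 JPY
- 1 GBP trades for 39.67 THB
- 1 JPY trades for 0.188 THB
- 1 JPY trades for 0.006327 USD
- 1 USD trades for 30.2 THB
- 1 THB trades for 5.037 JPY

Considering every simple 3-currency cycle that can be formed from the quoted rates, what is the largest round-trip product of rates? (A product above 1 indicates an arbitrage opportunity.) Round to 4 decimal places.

0.9624

USD→THB→JPY→USD: 30.2 × 5.037 × 0.006327 = 0.96245
THB→JPY→GBP→THB: 5.037 × 0.004718 × 39.67 = 0.94274
USD→JPY→THB→USD: 151.3 × 0.188 × 0.03167 = 0.90083
Maximum is USD→THB→JPY→USD at 0.9624; no arbitrage — every cycle loses value.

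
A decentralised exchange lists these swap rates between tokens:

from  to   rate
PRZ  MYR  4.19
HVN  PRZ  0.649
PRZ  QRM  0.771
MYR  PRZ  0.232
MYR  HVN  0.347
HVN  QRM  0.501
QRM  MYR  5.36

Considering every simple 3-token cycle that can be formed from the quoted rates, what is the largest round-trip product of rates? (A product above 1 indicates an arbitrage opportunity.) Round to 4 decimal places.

QRM→MYR→PRZ→QRM: 5.36 × 0.232 × 0.771 = 0.95875
MYR→HVN→PRZ→MYR: 0.347 × 0.649 × 4.19 = 0.94360
QRM→MYR→HVN→QRM: 5.36 × 0.347 × 0.501 = 0.93182
Maximum is QRM→MYR→PRZ→QRM at 0.9588; no arbitrage — every cycle loses value.

0.9588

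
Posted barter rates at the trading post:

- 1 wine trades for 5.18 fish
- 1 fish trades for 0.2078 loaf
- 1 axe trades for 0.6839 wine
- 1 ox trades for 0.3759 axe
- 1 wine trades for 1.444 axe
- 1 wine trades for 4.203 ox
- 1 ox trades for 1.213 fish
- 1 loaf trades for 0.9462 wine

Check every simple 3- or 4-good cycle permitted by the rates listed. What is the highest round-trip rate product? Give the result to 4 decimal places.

1.0805

axe→wine→ox→axe: 0.6839 × 4.203 × 0.3759 = 1.08050
fish→loaf→wine→fish: 0.2078 × 0.9462 × 5.18 = 1.01849
fish→loaf→wine→ox→fish: 0.2078 × 0.9462 × 4.203 × 1.213 = 1.00242
Maximum is axe→wine→ox→axe at 1.0805; arbitrage exists.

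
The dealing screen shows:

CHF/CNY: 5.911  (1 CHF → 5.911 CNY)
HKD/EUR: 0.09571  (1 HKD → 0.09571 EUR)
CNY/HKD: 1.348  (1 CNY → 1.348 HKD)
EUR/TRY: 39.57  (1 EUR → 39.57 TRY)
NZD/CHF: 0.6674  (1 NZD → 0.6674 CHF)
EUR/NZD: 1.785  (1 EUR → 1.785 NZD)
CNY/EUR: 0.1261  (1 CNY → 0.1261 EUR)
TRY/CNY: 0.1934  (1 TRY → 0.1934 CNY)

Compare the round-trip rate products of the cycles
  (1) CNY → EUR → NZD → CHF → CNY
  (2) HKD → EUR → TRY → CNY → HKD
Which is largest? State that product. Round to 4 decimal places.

(1) 0.1261 × 1.785 × 0.6674 × 5.911 = 0.88797
(2) 0.09571 × 39.57 × 0.1934 × 1.348 = 0.98735
Highest is cycle (2) at 0.9873 (≤1, no arbitrage).

0.9873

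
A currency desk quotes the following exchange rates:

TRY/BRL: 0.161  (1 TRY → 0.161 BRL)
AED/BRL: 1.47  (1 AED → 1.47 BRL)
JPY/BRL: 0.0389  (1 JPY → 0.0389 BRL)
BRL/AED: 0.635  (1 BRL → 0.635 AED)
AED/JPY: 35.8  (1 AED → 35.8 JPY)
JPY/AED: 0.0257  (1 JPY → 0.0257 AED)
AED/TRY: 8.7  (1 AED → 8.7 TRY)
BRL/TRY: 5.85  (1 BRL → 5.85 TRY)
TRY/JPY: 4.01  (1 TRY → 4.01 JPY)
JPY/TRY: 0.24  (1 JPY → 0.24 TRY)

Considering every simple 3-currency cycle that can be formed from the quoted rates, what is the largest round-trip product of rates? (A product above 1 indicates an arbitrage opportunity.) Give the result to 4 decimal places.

BRL→TRY→JPY→BRL: 5.85 × 4.01 × 0.0389 = 0.91254
AED→TRY→JPY→AED: 8.7 × 4.01 × 0.0257 = 0.89660
BRL→AED→TRY→BRL: 0.635 × 8.7 × 0.161 = 0.88944
BRL→AED→JPY→BRL: 0.635 × 35.8 × 0.0389 = 0.88431
Maximum is BRL→TRY→JPY→BRL at 0.9125; no arbitrage — every cycle loses value.

0.9125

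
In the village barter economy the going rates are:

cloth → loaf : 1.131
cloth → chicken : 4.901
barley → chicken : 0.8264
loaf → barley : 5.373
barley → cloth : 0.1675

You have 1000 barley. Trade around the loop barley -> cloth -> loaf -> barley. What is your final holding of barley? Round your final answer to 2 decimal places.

1017.87

1000 barley × 0.1675 = 167.5 cloth
167.5 cloth × 1.131 = 189.4425 loaf
189.4425 loaf × 5.373 = 1017.8745525 barley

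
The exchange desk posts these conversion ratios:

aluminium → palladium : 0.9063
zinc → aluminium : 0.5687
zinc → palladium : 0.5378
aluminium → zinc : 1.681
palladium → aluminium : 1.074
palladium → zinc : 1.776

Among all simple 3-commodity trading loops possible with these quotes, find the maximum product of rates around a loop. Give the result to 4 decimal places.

0.9709

aluminium→zinc→palladium→aluminium: 1.681 × 0.5378 × 1.074 = 0.97094
aluminium→palladium→zinc→aluminium: 0.9063 × 1.776 × 0.5687 = 0.91537
Maximum is aluminium→zinc→palladium→aluminium at 0.9709; no arbitrage — every cycle loses value.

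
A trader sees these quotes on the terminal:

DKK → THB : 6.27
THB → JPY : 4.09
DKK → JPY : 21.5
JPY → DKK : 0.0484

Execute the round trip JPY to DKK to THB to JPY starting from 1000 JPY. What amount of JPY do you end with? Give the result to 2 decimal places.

1241.18

1000 JPY × 0.0484 = 48.4 DKK
48.4 DKK × 6.27 = 303.468 THB
303.468 THB × 4.09 = 1241.18412 JPY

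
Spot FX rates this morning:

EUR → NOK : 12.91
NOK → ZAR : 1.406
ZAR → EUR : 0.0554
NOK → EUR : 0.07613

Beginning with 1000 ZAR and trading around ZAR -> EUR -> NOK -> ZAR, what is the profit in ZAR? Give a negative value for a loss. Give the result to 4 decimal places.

1000 ZAR × 0.0554 = 55.4 EUR
55.4 EUR × 12.91 = 715.214 NOK
715.214 NOK × 1.406 = 1005.590884 ZAR
Net change: 1005.590884 − 1000 = 5.590884 ZAR

5.5909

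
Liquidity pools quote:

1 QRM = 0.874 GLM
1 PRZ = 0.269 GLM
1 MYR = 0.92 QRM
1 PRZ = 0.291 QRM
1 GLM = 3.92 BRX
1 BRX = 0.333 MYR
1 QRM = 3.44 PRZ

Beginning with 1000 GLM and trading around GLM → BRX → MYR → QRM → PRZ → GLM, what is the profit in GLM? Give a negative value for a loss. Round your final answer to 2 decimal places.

1000 GLM × 3.92 = 3920 BRX
3920 BRX × 0.333 = 1305.36 MYR
1305.36 MYR × 0.92 = 1200.9312 QRM
1200.9312 QRM × 3.44 = 4131.203328 PRZ
4131.203328 PRZ × 0.269 = 1111.293695232 GLM
Net change: 1111.293695232 − 1000 = 111.293695232 GLM

111.29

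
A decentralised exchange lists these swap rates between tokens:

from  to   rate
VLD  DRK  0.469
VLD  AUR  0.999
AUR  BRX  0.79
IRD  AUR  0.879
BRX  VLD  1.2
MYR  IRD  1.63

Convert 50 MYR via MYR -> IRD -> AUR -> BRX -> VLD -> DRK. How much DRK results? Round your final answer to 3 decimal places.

31.851

50 MYR × 1.63 = 81.5 IRD
81.5 IRD × 0.879 = 71.6385 AUR
71.6385 AUR × 0.79 = 56.594415 BRX
56.594415 BRX × 1.2 = 67.913298 VLD
67.913298 VLD × 0.469 = 31.851336762 DRK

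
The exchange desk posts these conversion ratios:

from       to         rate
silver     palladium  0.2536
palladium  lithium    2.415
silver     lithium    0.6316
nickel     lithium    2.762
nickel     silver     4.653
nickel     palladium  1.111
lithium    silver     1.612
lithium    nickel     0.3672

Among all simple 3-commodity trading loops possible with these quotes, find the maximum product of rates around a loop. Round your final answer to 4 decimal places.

nickel→silver→lithium→nickel: 4.653 × 0.6316 × 0.3672 = 1.07914
palladium→lithium→silver→palladium: 2.415 × 1.612 × 0.2536 = 0.98726
palladium→lithium→nickel→palladium: 2.415 × 0.3672 × 1.111 = 0.98522
Maximum is nickel→silver→lithium→nickel at 1.0791; arbitrage exists.

1.0791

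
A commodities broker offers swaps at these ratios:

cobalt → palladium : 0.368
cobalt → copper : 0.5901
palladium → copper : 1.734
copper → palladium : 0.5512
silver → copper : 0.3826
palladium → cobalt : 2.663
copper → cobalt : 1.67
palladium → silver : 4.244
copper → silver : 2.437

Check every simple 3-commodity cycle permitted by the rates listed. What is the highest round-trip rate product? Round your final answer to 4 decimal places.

1.0656

palladium→copper→cobalt→palladium: 1.734 × 1.67 × 0.368 = 1.06565
silver→copper→palladium→silver: 0.3826 × 0.5512 × 4.244 = 0.89501
palladium→cobalt→copper→palladium: 2.663 × 0.5901 × 0.5512 = 0.86618
Maximum is palladium→copper→cobalt→palladium at 1.0656; arbitrage exists.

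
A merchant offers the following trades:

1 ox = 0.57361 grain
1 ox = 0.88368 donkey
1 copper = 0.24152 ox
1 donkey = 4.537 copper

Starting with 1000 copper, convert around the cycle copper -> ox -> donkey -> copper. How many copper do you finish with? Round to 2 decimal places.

968.32

1000 copper × 0.24152 = 241.52 ox
241.52 ox × 0.88368 = 213.4263936 donkey
213.4263936 donkey × 4.537 = 968.3155477632 copper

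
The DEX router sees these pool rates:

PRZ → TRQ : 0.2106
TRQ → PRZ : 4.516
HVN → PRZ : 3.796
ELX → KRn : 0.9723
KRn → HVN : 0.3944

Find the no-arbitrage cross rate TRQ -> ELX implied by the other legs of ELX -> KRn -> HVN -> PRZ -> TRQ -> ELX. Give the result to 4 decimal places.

Known legs of the cycle: 0.9723 × 0.3944 × 3.796 × 0.2106 = 0.306564429592512
For no arbitrage the full-cycle product must be 1, so the missing rate is 1 / 0.306564429592512 ≈ 3.261957.

3.2620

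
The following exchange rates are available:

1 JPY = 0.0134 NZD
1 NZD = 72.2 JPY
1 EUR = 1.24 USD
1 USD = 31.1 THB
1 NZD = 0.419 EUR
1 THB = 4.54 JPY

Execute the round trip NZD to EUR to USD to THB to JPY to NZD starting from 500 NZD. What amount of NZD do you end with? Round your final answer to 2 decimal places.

500 NZD × 0.419 = 209.5 EUR
209.5 EUR × 1.24 = 259.78 USD
259.78 USD × 31.1 = 8079.158 THB
8079.158 THB × 4.54 = 36679.37732 JPY
36679.37732 JPY × 0.0134 = 491.503656088 NZD

491.50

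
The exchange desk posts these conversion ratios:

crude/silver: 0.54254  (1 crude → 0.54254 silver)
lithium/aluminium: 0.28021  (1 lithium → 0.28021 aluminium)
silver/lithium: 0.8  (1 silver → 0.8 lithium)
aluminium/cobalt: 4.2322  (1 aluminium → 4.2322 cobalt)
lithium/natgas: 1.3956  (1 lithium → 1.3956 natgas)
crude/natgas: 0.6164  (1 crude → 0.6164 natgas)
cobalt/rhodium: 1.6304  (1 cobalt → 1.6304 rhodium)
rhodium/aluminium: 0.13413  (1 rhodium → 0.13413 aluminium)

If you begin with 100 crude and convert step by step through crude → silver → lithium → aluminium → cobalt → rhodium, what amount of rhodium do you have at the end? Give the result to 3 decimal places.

100 crude × 0.54254 = 54.254 silver
54.254 silver × 0.8 = 43.4032 lithium
43.4032 lithium × 0.28021 = 12.162010672 aluminium
12.162010672 aluminium × 4.2322 = 51.4720615660384 cobalt
51.4720615660384 cobalt × 1.6304 = 83.92004917726900736 rhodium

83.920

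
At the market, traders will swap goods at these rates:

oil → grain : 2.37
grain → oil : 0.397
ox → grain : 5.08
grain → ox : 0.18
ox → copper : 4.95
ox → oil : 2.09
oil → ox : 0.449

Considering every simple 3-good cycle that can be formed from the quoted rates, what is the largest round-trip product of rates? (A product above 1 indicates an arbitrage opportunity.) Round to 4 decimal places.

ox→grain→oil→ox: 5.08 × 0.397 × 0.449 = 0.90553
ox→oil→grain→ox: 2.09 × 2.37 × 0.18 = 0.89159
Maximum is ox→grain→oil→ox at 0.9055; no arbitrage — every cycle loses value.

0.9055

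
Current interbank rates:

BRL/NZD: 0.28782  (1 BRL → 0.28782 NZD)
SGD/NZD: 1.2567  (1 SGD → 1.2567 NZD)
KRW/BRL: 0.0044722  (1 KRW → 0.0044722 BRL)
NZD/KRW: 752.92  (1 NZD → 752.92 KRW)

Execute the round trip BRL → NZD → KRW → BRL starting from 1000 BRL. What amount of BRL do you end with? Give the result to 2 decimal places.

1000 BRL × 0.28782 = 287.82 NZD
287.82 NZD × 752.92 = 216705.4344 KRW
216705.4344 KRW × 0.0044722 = 969.15004372368 BRL

969.15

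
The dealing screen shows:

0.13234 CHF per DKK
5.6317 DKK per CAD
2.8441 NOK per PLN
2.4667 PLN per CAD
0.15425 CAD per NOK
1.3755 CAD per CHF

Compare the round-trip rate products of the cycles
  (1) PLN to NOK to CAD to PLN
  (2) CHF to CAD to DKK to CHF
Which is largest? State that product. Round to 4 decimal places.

(1) 2.8441 × 0.15425 × 2.4667 = 1.08215
(2) 1.3755 × 5.6317 × 0.13234 = 1.02516
Highest is cycle (1) at 1.0821 (>1, arbitrage).

1.0821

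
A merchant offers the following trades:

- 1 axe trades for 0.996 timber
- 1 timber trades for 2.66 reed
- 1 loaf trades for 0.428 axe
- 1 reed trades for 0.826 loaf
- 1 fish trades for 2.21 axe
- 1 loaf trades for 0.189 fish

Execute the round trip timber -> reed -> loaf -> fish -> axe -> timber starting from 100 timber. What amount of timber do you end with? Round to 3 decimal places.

91.406

100 timber × 2.66 = 266 reed
266 reed × 0.826 = 219.716 loaf
219.716 loaf × 0.189 = 41.526324 fish
41.526324 fish × 2.21 = 91.77317604 axe
91.77317604 axe × 0.996 = 91.40608333584 timber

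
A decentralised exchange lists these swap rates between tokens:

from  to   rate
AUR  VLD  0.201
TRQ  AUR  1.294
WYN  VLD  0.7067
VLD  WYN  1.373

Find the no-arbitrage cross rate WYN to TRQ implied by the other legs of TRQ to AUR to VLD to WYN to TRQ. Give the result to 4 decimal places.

2.8003

Known legs of the cycle: 1.294 × 0.201 × 1.373 = 0.357109062
For no arbitrage the full-cycle product must be 1, so the missing rate is 1 / 0.357109062 ≈ 2.800265.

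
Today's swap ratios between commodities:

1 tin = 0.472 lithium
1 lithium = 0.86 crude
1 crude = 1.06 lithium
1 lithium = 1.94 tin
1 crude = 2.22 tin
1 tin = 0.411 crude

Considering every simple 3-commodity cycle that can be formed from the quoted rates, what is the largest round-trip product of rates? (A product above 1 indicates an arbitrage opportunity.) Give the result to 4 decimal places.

0.9011

crude→tin→lithium→crude: 2.22 × 0.472 × 0.86 = 0.90114
crude→lithium→tin→crude: 1.06 × 1.94 × 0.411 = 0.84518
Maximum is crude→tin→lithium→crude at 0.9011; no arbitrage — every cycle loses value.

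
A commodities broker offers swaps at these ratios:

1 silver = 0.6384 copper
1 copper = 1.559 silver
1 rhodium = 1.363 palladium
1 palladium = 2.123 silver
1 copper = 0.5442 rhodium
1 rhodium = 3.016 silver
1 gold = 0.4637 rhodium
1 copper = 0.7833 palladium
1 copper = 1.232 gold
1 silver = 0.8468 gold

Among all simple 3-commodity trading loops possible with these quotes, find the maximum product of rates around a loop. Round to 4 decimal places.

rhodium→silver→gold→rhodium: 3.016 × 0.8468 × 0.4637 = 1.18427
palladium→silver→copper→palladium: 2.123 × 0.6384 × 0.7833 = 1.06162
rhodium→silver→copper→rhodium: 3.016 × 0.6384 × 0.5442 = 1.04781
Maximum is rhodium→silver→gold→rhodium at 1.1843; arbitrage exists.

1.1843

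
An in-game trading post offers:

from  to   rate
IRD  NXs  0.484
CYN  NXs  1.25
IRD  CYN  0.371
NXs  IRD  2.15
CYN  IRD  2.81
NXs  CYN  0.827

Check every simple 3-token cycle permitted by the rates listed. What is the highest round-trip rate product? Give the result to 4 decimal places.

CYN→IRD→NXs→CYN: 2.81 × 0.484 × 0.827 = 1.12475
CYN→NXs→IRD→CYN: 1.25 × 2.15 × 0.371 = 0.99706
Maximum is CYN→IRD→NXs→CYN at 1.1248; arbitrage exists.

1.1248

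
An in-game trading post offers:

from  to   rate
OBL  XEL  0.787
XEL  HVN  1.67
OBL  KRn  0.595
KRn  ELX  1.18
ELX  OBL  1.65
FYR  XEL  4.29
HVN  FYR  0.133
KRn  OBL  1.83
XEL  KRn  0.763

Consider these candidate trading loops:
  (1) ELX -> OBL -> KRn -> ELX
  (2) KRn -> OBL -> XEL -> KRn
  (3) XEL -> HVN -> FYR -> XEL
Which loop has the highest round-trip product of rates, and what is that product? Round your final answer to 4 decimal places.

(1) 1.65 × 0.595 × 1.18 = 1.15847
(2) 1.83 × 0.787 × 0.763 = 1.09888
(3) 1.67 × 0.133 × 4.29 = 0.95285
Highest is cycle (1) at 1.1585 (>1, arbitrage).

1.1585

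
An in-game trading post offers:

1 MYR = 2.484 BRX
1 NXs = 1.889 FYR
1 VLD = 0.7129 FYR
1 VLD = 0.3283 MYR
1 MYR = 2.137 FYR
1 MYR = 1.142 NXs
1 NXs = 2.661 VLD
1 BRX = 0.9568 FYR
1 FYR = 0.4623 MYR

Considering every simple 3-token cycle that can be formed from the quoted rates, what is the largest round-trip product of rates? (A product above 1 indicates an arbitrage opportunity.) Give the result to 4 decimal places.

BRX→FYR→MYR→BRX: 0.9568 × 0.4623 × 2.484 = 1.09874
NXs→VLD→MYR→NXs: 2.661 × 0.3283 × 1.142 = 0.99766
NXs→FYR→MYR→NXs: 1.889 × 0.4623 × 1.142 = 0.99729
Maximum is BRX→FYR→MYR→BRX at 1.0987; arbitrage exists.

1.0987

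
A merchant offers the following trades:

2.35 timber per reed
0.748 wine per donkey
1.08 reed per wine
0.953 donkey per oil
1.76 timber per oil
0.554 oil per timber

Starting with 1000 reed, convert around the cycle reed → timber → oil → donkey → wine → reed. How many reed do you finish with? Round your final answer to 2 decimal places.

1002.30

1000 reed × 2.35 = 2350 timber
2350 timber × 0.554 = 1301.9 oil
1301.9 oil × 0.953 = 1240.7107 donkey
1240.7107 donkey × 0.748 = 928.0516036 wine
928.0516036 wine × 1.08 = 1002.295731888 reed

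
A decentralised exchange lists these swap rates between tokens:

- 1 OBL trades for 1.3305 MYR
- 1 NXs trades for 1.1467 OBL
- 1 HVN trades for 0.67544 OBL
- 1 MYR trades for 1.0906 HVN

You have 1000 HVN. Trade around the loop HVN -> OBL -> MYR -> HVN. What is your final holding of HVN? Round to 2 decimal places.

980.09

1000 HVN × 0.67544 = 675.44 OBL
675.44 OBL × 1.3305 = 898.67292 MYR
898.67292 MYR × 1.0906 = 980.092686552 HVN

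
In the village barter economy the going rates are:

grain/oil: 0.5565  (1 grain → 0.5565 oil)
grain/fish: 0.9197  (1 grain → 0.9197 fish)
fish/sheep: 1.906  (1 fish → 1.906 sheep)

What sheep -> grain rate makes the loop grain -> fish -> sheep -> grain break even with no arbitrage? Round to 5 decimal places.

Known legs of the cycle: 0.9197 × 1.906 = 1.7529482
For no arbitrage the full-cycle product must be 1, so the missing rate is 1 / 1.7529482 ≈ 0.5704675.

0.57047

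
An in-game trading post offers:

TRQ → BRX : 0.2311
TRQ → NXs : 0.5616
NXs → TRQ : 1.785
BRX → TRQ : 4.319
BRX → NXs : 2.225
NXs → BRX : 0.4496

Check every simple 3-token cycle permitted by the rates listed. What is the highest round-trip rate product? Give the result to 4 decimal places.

1.0905

BRX→TRQ→NXs→BRX: 4.319 × 0.5616 × 0.4496 = 1.09053
BRX→NXs→TRQ→BRX: 2.225 × 1.785 × 0.2311 = 0.91784
Maximum is BRX→TRQ→NXs→BRX at 1.0905; arbitrage exists.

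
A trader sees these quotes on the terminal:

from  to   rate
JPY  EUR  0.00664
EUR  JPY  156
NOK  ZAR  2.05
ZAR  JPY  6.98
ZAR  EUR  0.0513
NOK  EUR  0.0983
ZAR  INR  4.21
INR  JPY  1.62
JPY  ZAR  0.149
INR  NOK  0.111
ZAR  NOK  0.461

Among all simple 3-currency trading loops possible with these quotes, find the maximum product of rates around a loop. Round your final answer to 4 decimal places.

1.1924

EUR→JPY→ZAR→EUR: 156 × 0.149 × 0.0513 = 1.19242
ZAR→INR→JPY→ZAR: 4.21 × 1.62 × 0.149 = 1.01621
NOK→ZAR→INR→NOK: 2.05 × 4.21 × 0.111 = 0.95799
Maximum is EUR→JPY→ZAR→EUR at 1.1924; arbitrage exists.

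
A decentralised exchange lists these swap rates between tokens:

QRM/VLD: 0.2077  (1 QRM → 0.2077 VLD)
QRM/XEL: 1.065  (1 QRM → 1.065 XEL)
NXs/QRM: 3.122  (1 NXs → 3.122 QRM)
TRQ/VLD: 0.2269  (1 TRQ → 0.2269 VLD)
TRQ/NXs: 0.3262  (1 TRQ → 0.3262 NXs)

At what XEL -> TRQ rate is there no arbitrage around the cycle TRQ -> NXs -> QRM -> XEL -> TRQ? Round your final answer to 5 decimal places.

Known legs of the cycle: 0.3262 × 3.122 × 1.065 = 1.084592166
For no arbitrage the full-cycle product must be 1, so the missing rate is 1 / 1.084592166 ≈ 0.9220056.

0.92201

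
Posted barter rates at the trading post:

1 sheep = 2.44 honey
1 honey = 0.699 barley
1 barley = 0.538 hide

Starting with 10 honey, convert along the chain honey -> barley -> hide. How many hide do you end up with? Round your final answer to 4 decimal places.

3.7606

10 honey × 0.699 = 6.99 barley
6.99 barley × 0.538 = 3.76062 hide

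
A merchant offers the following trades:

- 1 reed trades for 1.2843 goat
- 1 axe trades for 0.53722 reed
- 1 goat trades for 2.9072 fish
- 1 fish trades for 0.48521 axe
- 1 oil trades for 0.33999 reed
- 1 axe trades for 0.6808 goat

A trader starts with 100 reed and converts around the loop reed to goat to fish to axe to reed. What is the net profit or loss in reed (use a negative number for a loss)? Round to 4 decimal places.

-2.6752

100 reed × 1.2843 = 128.43 goat
128.43 goat × 2.9072 = 373.371696 fish
373.371696 fish × 0.48521 = 181.16368061616 axe
181.16368061616 axe × 0.53722 = 97.3247525006134752 reed
Net change: 97.3247525006134752 − 100 = -2.6752474993865248 reed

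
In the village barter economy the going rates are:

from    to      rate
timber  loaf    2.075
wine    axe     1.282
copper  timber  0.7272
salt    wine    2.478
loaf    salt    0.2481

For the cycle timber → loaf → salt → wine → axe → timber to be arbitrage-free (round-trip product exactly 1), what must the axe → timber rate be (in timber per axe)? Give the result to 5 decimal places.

Known legs of the cycle: 2.075 × 0.2481 × 2.478 × 1.282 = 1.63543840677
For no arbitrage the full-cycle product must be 1, so the missing rate is 1 / 1.63543840677 ≈ 0.6114568.

0.61146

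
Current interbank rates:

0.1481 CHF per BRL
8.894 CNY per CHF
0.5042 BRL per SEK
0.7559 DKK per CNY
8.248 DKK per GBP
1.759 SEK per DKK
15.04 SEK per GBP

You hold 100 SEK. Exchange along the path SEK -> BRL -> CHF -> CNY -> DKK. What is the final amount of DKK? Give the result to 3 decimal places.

50.202

100 SEK × 0.5042 = 50.42 BRL
50.42 BRL × 0.1481 = 7.467202 CHF
7.467202 CHF × 8.894 = 66.413294588 CNY
66.413294588 CNY × 0.7559 = 50.2018093790692 DKK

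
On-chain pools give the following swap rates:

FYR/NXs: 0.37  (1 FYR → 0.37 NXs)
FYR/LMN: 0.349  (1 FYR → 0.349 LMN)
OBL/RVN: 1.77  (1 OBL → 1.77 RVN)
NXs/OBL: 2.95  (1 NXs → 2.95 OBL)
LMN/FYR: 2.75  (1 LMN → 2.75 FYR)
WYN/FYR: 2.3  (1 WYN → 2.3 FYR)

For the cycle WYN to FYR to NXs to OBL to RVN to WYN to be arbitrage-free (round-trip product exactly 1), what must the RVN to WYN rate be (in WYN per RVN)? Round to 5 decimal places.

0.22505

Known legs of the cycle: 2.3 × 0.37 × 2.95 × 1.77 = 4.4434965
For no arbitrage the full-cycle product must be 1, so the missing rate is 1 / 4.4434965 ≈ 0.2250480.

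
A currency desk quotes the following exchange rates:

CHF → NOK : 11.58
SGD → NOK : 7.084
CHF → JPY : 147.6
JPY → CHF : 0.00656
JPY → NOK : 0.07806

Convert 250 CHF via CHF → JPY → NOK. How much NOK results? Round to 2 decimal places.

2880.41

250 CHF × 147.6 = 36900 JPY
36900 JPY × 0.07806 = 2880.414 NOK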